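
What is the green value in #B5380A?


Color: #B5380A
R = B5 = 181
G = 38 = 56
B = 0A = 10
Green = 56


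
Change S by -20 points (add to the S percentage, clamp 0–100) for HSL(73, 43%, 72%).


Original S = 43%
Adjustment = -20 percentage points
New S = 43 + (-20) = 23
Clamp to [0, 100] → 23
= HSL(73°, 23%, 72%)


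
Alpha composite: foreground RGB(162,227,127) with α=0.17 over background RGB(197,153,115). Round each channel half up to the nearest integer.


C = α×F + (1-α)×B, with 1-α = 0.83
R: 0.17×162 + 0.83×197 = 27.54 + 163.51 = 191.05 → 191
G: 0.17×227 + 0.83×153 = 38.59 + 126.99 = 165.58 → 166
B: 0.17×127 + 0.83×115 = 21.59 + 95.45 = 117.04 → 117
= RGB(191, 166, 117)


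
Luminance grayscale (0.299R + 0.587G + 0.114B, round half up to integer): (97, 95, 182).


Gray = 0.299×R + 0.587×G + 0.114×B
Gray = 0.299×97 + 0.587×95 + 0.114×182
Gray = 29.003 + 55.765 + 20.748
Gray = 105.516 → round half up → 106
Gray = 106


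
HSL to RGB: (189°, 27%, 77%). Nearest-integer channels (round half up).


H=189°, S=0.27, L=0.77
C = (1-|2L-1|)×S = (1-|0.54|)×0.27 = 0.1242
H' = H/60 = 189/60 ≈ 3.1500; X = C×(1-|H' mod 2 - 1|) = 0.10557
m = L - C/2 = 0.77 - 0.0621 = 0.7079
Sector ⌊H'⌋ = 3 → (R',G',B') = (0.0, 0.10557, 0.1242)
RGB = ((R'+m)×255, (G'+m)×255, (B'+m)×255) = (180.5145, 207.43485, 212.1855)
Round half up → RGB(181, 207, 212)


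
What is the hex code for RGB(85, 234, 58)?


R = 85 → 55 (hex)
G = 234 → EA (hex)
B = 58 → 3A (hex)
Hex = #55EA3A


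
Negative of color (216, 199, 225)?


Invert: (255-R, 255-G, 255-B)
R: 255-216 = 39
G: 255-199 = 56
B: 255-225 = 30
= RGB(39, 56, 30)


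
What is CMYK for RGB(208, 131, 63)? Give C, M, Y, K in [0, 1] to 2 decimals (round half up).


R'=208/255≈0.8157, G'=131/255≈0.5137, B'=63/255≈0.2471
K = 1 - max(R',G',B') = 1 - 208/255 = 47/255 = 0.18431… → 0.18
(1-R'-K)/(1-K) simplifies to (max-R)/max with max = 208:
C = (208-208)/208 = 0/208 = 0 → 0.00
M = (208-131)/208 = 77/208 = 0.37019… → 0.37
Y = (208-63)/208 = 145/208 = 0.69711… → 0.70
= CMYK(0.00, 0.37, 0.70, 0.18)


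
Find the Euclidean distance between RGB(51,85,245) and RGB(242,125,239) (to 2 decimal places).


d = √[(R₁-R₂)² + (G₁-G₂)² + (B₁-B₂)²]
d = √[(51-242)² + (85-125)² + (245-239)²]
d = √[36481 + 1600 + 36]
d = √38117
d ≈ 195.24


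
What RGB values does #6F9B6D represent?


6F → 111 (R)
9B → 155 (G)
6D → 109 (B)
= RGB(111, 155, 109)


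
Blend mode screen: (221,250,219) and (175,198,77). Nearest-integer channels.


Screen: C = 255 - (255-A)×(255-B)/255, rounded to nearest integer
R: 255 - (255-221)×(255-175)/255 = 255 - 2720/255 ≈ 255 - 10.667 = 244.333 → 244
G: 255 - (255-250)×(255-198)/255 = 255 - 285/255 ≈ 255 - 1.118 = 253.882 → 254
B: 255 - (255-219)×(255-77)/255 = 255 - 6408/255 ≈ 255 - 25.129 = 229.871 → 230
= RGB(244, 254, 230)


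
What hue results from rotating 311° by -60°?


New hue = (H + rotation) mod 360
New hue = (311 -60) mod 360
= 251 mod 360
= 251°


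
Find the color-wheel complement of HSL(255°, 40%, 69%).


Complement = opposite side of color wheel = hue + 180°
H' = (255 + 180) mod 360 = 75°
S and L unchanged.
= HSL(75°, 40%, 69%)


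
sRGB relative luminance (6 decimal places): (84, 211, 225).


Linearize each channel (sRGB transfer function): c = v/255; c_lin = c/12.92 if c ≤ 0.04045, else ((c+0.055)/1.055)^2.4
  R: 84/255 ≈ 0.329412 > 0.04045 → ((0.329412+0.055)/1.055)^2.4 ≈ 0.088656
  G: 211/255 ≈ 0.827451 > 0.04045 → ((0.827451+0.055)/1.055)^2.4 ≈ 0.651406
  B: 225/255 ≈ 0.882353 > 0.04045 → ((0.882353+0.055)/1.055)^2.4 ≈ 0.752942
R_lin = 0.088656, G_lin = 0.651406, B_lin = 0.752942
L = 0.2126×R + 0.7152×G + 0.0722×B
L = 0.2126×0.088656 + 0.7152×0.651406 + 0.0722×0.752942
L ≈ 0.539096


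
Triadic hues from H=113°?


Triadic: equally spaced at 120° intervals
H1 = 113°
H2 = (113 + 120) mod 360 = 233°
H3 = (113 + 240) mod 360 = 353°
Triadic = 113°, 233°, 353°


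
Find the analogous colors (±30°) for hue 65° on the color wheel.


Base hue: 65°
Left analog: (65 - 30) mod 360 = 35°
Right analog: (65 + 30) mod 360 = 95°
Analogous hues = 35° and 95°


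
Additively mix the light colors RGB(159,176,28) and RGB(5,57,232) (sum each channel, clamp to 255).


Additive: each channel = min(255, C₁+C₂)
R: 159+5 = 164 → 164
G: 176+57 = 233 → 233
B: 28+232 = 260 → 255
= RGB(164, 233, 255)


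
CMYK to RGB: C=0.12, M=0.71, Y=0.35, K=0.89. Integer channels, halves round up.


R = 255 × (1-C) × (1-K) = 255 × 0.88 × 0.11 = 24.684 → 25
G = 255 × (1-M) × (1-K) = 255 × 0.29 × 0.11 = 8.1345 → 8
B = 255 × (1-Y) × (1-K) = 255 × 0.65 × 0.11 = 18.2325 → 18
= RGB(25, 8, 18)


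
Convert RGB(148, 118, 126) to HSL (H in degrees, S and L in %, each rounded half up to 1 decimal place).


Normalize: R'=148/255≈0.5804, G'=118/255≈0.4627, B'=126/255≈0.4941
Max=148/255, Min=118/255, Δ=Max-Min=30/255
L = (Max+Min)/2 = (148+118)/510 = 266/510 = 0.52156… → L = 52.2%
L > 0.5 → S = Δ/(2-Max-Min) = 30/(510-148-118) = 30/244 = 0.12295… → S = 12.3%
(the 1/255 factors cancel in S and H, so raw channel differences can be used)
Max is R' → H = 60 × (((G-B)/Δ) mod 6) = 60 × (((118-126)/30) mod 6)
  (-8)/30 = -0.2666…; negative, so add 6 → 5.7333…
  H = 60 × 5.7333… = 344° → H = 344.0°
= HSL(344.0°, 12.3%, 52.2%)


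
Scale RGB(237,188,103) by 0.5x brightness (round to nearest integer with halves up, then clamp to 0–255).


Multiply each channel by 0.5, round half up, clamp to [0, 255]
R: 237×0.5 = 118.5 → round → 119
G: 188×0.5 = 94
B: 103×0.5 = 51.5 → round → 52
= RGB(119, 94, 52)


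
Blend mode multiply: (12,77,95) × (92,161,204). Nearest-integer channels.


Multiply: C = A×B/255, rounded to nearest integer
R: 12×92/255 = 1104/255 ≈ 4.329 → 4
G: 77×161/255 = 12397/255 ≈ 48.616 → 49
B: 95×204/255 = 19380/255 ≈ 76.000 → 76
= RGB(4, 49, 76)


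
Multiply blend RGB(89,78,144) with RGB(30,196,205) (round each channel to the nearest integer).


Multiply: C = A×B/255, rounded to nearest integer
R: 89×30/255 = 2670/255 ≈ 10.471 → 10
G: 78×196/255 = 15288/255 ≈ 59.953 → 60
B: 144×205/255 = 29520/255 ≈ 115.765 → 116
= RGB(10, 60, 116)


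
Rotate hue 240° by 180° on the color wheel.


New hue = (H + rotation) mod 360
New hue = (240 + 180) mod 360
= 420 mod 360
= 60°


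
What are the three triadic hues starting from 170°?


Triadic: equally spaced at 120° intervals
H1 = 170°
H2 = (170 + 120) mod 360 = 290°
H3 = (170 + 240) mod 360 = 50°
Triadic = 170°, 290°, 50°


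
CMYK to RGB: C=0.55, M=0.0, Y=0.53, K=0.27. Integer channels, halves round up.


R = 255 × (1-C) × (1-K) = 255 × 0.45 × 0.73 = 83.7675 → 84
G = 255 × (1-M) × (1-K) = 255 × 1.00 × 0.73 = 186.15 → 186
B = 255 × (1-Y) × (1-K) = 255 × 0.47 × 0.73 = 87.4905 → 87
= RGB(84, 186, 87)


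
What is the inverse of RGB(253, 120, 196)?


Invert: (255-R, 255-G, 255-B)
R: 255-253 = 2
G: 255-120 = 135
B: 255-196 = 59
= RGB(2, 135, 59)


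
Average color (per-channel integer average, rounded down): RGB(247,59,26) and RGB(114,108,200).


Midpoint: each channel = ⌊(C₁+C₂)/2⌋
R: ⌊(247+114)/2⌋ = 180
G: ⌊(59+108)/2⌋ = 83
B: ⌊(26+200)/2⌋ = 113
= RGB(180, 83, 113)


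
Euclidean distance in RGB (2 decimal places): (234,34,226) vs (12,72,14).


d = √[(R₁-R₂)² + (G₁-G₂)² + (B₁-B₂)²]
d = √[(234-12)² + (34-72)² + (226-14)²]
d = √[49284 + 1444 + 44944]
d = √95672
d ≈ 309.31


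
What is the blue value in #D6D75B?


Color: #D6D75B
R = D6 = 214
G = D7 = 215
B = 5B = 91
Blue = 91


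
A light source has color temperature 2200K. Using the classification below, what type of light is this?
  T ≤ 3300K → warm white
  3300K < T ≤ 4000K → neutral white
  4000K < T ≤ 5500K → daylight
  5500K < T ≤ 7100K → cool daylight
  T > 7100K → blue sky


Temperature: 2200K
2200K ≤ 3300K → warm white
Classification: warm white


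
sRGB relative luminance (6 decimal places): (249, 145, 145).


Linearize each channel (sRGB transfer function): c = v/255; c_lin = c/12.92 if c ≤ 0.04045, else ((c+0.055)/1.055)^2.4
  R: 249/255 ≈ 0.976471 > 0.04045 → ((0.976471+0.055)/1.055)^2.4 ≈ 0.947307
  G: 145/255 ≈ 0.568627 > 0.04045 → ((0.568627+0.055)/1.055)^2.4 ≈ 0.283149
  B: 145/255 ≈ 0.568627 > 0.04045 → ((0.568627+0.055)/1.055)^2.4 ≈ 0.283149
R_lin = 0.947307, G_lin = 0.283149, B_lin = 0.283149
L = 0.2126×R + 0.7152×G + 0.0722×B
L = 0.2126×0.947307 + 0.7152×0.283149 + 0.0722×0.283149
L ≈ 0.424349


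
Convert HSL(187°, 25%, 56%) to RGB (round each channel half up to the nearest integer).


H=187°, S=0.25, L=0.56
C = (1-|2L-1|)×S = (1-|0.12|)×0.25 = 0.22
H' = H/60 = 187/60 ≈ 3.1167; X = C×(1-|H' mod 2 - 1|) ≈ 0.1943
m = L - C/2 = 0.56 - 0.11 = 0.45
Sector ⌊H'⌋ = 3 → (R',G',B') = (0.0, ≈0.1943, 0.22)
RGB = ((R'+m)×255, (G'+m)×255, (B'+m)×255) = (114.75, 164.305, 170.85)
Round half up → RGB(115, 164, 171)


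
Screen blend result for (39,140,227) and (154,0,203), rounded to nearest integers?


Screen: C = 255 - (255-A)×(255-B)/255, rounded to nearest integer
R: 255 - (255-39)×(255-154)/255 = 255 - 21816/255 ≈ 255 - 85.553 = 169.447 → 169
G: 255 - (255-140)×(255-0)/255 = 255 - 29325/255 ≈ 255 - 115.000 = 140.000 → 140
B: 255 - (255-227)×(255-203)/255 = 255 - 1456/255 ≈ 255 - 5.710 = 249.290 → 249
= RGB(169, 140, 249)


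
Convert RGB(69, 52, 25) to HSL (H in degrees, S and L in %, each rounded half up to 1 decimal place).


Normalize: R'=69/255≈0.2706, G'=52/255≈0.2039, B'=25/255≈0.0980
Max=69/255, Min=25/255, Δ=Max-Min=44/255
L = (Max+Min)/2 = (69+25)/510 = 94/510 = 0.18431… → L = 18.4%
L ≤ 0.5 → S = Δ/(Max+Min) = 44/(69+25) = 44/94 = 0.46808… → S = 46.8%
(the 1/255 factors cancel in S and H, so raw channel differences can be used)
Max is R' → H = 60 × (((G-B)/Δ) mod 6) = 60 × (((52-25)/44) mod 6)
  27/44 = 0.6136…
  H = 60 × 0.6136… = 36.818…° → H = 36.8°
= HSL(36.8°, 46.8%, 18.4%)


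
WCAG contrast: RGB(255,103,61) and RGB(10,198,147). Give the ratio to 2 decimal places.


Linearize each sRGB channel c=v/255: c/12.92 if c ≤ 0.04045 else ((c+0.055)/1.055)^2.4
L = 0.2126×R_lin + 0.7152×G_lin + 0.0722×B_lin
Color 1 (255,103,61):
  R=255: 255/255≈1.0000 > 0.04045 → ((1.0000+0.055)/1.055)^2.4 ≈ 1.00000
  G=103: 103/255≈0.4039 > 0.04045 → ((0.4039+0.055)/1.055)^2.4 ≈ 0.13563
  B=61: 61/255≈0.2392 > 0.04045 → ((0.2392+0.055)/1.055)^2.4 ≈ 0.04667
  L1 = 0.2126×1.00000 + 0.7152×0.13563 + 0.0722×0.04667 ≈ 0.31297
Color 2 (10,198,147):
  R=10: 10/255≈0.0392 ≤ 0.04045 → 0.0392/12.92 ≈ 0.00304
  G=198: 198/255≈0.7765 > 0.04045 → ((0.7765+0.055)/1.055)^2.4 ≈ 0.56471
  B=147: 147/255≈0.5765 > 0.04045 → ((0.5765+0.055)/1.055)^2.4 ≈ 0.29177
  L2 = 0.2126×0.00304 + 0.7152×0.56471 + 0.0722×0.29177 ≈ 0.42559
Lighter = 0.42559, Darker = 0.31297
Ratio = (L_lighter + 0.05) / (L_darker + 0.05)
Ratio = (0.42559 + 0.05) / (0.31297 + 0.05) = 0.47559 / 0.36297 ≈ 1.3103
Ratio ≈ 1.31:1


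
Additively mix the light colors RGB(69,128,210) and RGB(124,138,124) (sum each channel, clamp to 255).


Additive: each channel = min(255, C₁+C₂)
R: 69+124 = 193 → 193
G: 128+138 = 266 → 255
B: 210+124 = 334 → 255
= RGB(193, 255, 255)


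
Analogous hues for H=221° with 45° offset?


Base hue: 221°
Left analog: (221 - 45) mod 360 = 176°
Right analog: (221 + 45) mod 360 = 266°
Analogous hues = 176° and 266°


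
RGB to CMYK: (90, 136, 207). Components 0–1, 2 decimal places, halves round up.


R'=90/255≈0.3529, G'=136/255≈0.5333, B'=207/255≈0.8118
K = 1 - max(R',G',B') = 1 - 207/255 = 48/255 = 0.18823… → 0.19
(1-R'-K)/(1-K) simplifies to (max-R)/max with max = 207:
C = (207-90)/207 = 117/207 = 0.56521… → 0.57
M = (207-136)/207 = 71/207 = 0.34299… → 0.34
Y = (207-207)/207 = 0/207 = 0 → 0.00
= CMYK(0.57, 0.34, 0.00, 0.19)


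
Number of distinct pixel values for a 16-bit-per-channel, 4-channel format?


Total bits = 16 bits/channel × 4 channels = 64 bits
Distinct pixel values = 2^64
= 18,446,744,073,709,551,616 pixel values


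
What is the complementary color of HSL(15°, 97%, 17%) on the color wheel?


Complement = opposite side of color wheel = hue + 180°
H' = (15 + 180) mod 360 = 195°
S and L unchanged.
= HSL(195°, 97%, 17%)


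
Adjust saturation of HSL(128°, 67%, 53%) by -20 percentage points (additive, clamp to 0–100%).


Original S = 67%
Adjustment = -20 percentage points
New S = 67 + (-20) = 47
Clamp to [0, 100] → 47
= HSL(128°, 47%, 53%)


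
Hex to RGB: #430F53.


43 → 67 (R)
0F → 15 (G)
53 → 83 (B)
= RGB(67, 15, 83)


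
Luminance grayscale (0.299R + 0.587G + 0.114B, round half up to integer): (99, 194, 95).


Gray = 0.299×R + 0.587×G + 0.114×B
Gray = 0.299×99 + 0.587×194 + 0.114×95
Gray = 29.601 + 113.878 + 10.830
Gray = 154.309 → round half up → 154
Gray = 154


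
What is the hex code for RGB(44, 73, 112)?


R = 44 → 2C (hex)
G = 73 → 49 (hex)
B = 112 → 70 (hex)
Hex = #2C4970


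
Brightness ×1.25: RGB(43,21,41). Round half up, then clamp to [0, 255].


Multiply each channel by 1.25, round half up, clamp to [0, 255]
R: 43×1.25 = 53.75 → round → 54
G: 21×1.25 = 26.25 → round → 26
B: 41×1.25 = 51.25 → round → 51
= RGB(54, 26, 51)


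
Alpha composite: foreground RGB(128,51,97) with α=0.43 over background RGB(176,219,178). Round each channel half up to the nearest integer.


C = α×F + (1-α)×B, with 1-α = 0.57
R: 0.43×128 + 0.57×176 = 55.04 + 100.32 = 155.36 → 155
G: 0.43×51 + 0.57×219 = 21.93 + 124.83 = 146.76 → 147
B: 0.43×97 + 0.57×178 = 41.71 + 101.46 = 143.17 → 143
= RGB(155, 147, 143)


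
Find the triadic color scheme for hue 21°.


Triadic: equally spaced at 120° intervals
H1 = 21°
H2 = (21 + 120) mod 360 = 141°
H3 = (21 + 240) mod 360 = 261°
Triadic = 21°, 141°, 261°


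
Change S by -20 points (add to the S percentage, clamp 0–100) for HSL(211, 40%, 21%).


Original S = 40%
Adjustment = -20 percentage points
New S = 40 + (-20) = 20
Clamp to [0, 100] → 20
= HSL(211°, 20%, 21%)


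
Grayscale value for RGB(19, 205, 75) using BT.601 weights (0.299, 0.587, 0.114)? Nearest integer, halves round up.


Gray = 0.299×R + 0.587×G + 0.114×B
Gray = 0.299×19 + 0.587×205 + 0.114×75
Gray = 5.681 + 120.335 + 8.550
Gray = 134.566 → round half up → 135
Gray = 135


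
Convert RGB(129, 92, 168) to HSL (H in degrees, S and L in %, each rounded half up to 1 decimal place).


Normalize: R'=129/255≈0.5059, G'=92/255≈0.3608, B'=168/255≈0.6588
Max=168/255, Min=92/255, Δ=Max-Min=76/255
L = (Max+Min)/2 = (168+92)/510 = 260/510 = 0.50980… → L = 51.0%
L > 0.5 → S = Δ/(2-Max-Min) = 76/(510-168-92) = 76/250 = 0.304 → S = 30.4%
(the 1/255 factors cancel in S and H, so raw channel differences can be used)
Max is B' → H = 60 × ((R-G)/Δ + 4) = 60 × ((129-92)/76 + 4)
  37/76 + 4 = 0.4868… + 4 = 4.4868…
  H = 60 × 4.4868… = 269.210…° → H = 269.2°
= HSL(269.2°, 30.4%, 51.0%)


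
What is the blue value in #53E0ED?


Color: #53E0ED
R = 53 = 83
G = E0 = 224
B = ED = 237
Blue = 237


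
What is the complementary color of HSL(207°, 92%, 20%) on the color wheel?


Complement = opposite side of color wheel = hue + 180°
H' = (207 + 180) mod 360 = 27°
S and L unchanged.
= HSL(27°, 92%, 20%)


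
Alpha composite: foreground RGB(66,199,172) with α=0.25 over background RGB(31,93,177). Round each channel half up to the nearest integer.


C = α×F + (1-α)×B, with 1-α = 0.75
R: 0.25×66 + 0.75×31 = 16.50 + 23.25 = 39.75 → 40
G: 0.25×199 + 0.75×93 = 49.75 + 69.75 = 119.50 → 120
B: 0.25×172 + 0.75×177 = 43.00 + 132.75 = 175.75 → 176
= RGB(40, 120, 176)


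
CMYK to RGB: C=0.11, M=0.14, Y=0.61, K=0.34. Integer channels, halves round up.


R = 255 × (1-C) × (1-K) = 255 × 0.89 × 0.66 = 149.787 → 150
G = 255 × (1-M) × (1-K) = 255 × 0.86 × 0.66 = 144.738 → 145
B = 255 × (1-Y) × (1-K) = 255 × 0.39 × 0.66 = 65.637 → 66
= RGB(150, 145, 66)


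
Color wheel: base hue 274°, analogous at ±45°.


Base hue: 274°
Left analog: (274 - 45) mod 360 = 229°
Right analog: (274 + 45) mod 360 = 319°
Analogous hues = 229° and 319°


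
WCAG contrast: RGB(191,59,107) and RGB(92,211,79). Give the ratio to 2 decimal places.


Linearize each sRGB channel c=v/255: c/12.92 if c ≤ 0.04045 else ((c+0.055)/1.055)^2.4
L = 0.2126×R_lin + 0.7152×G_lin + 0.0722×B_lin
Color 1 (191,59,107):
  R=191: 191/255≈0.7490 > 0.04045 → ((0.7490+0.055)/1.055)^2.4 ≈ 0.52100
  G=59: 59/255≈0.2314 > 0.04045 → ((0.2314+0.055)/1.055)^2.4 ≈ 0.04374
  B=107: 107/255≈0.4196 > 0.04045 → ((0.4196+0.055)/1.055)^2.4 ≈ 0.14703
  L1 = 0.2126×0.52100 + 0.7152×0.04374 + 0.0722×0.14703 ≈ 0.15266
Color 2 (92,211,79):
  R=92: 92/255≈0.3608 > 0.04045 → ((0.3608+0.055)/1.055)^2.4 ≈ 0.10702
  G=211: 211/255≈0.8275 > 0.04045 → ((0.8275+0.055)/1.055)^2.4 ≈ 0.65141
  B=79: 79/255≈0.3098 > 0.04045 → ((0.3098+0.055)/1.055)^2.4 ≈ 0.07819
  L2 = 0.2126×0.10702 + 0.7152×0.65141 + 0.0722×0.07819 ≈ 0.49428
Lighter = 0.49428, Darker = 0.15266
Ratio = (L_lighter + 0.05) / (L_darker + 0.05)
Ratio = (0.49428 + 0.05) / (0.15266 + 0.05) = 0.54428 / 0.20266 ≈ 2.6857
Ratio ≈ 2.69:1


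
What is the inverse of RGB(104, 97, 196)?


Invert: (255-R, 255-G, 255-B)
R: 255-104 = 151
G: 255-97 = 158
B: 255-196 = 59
= RGB(151, 158, 59)


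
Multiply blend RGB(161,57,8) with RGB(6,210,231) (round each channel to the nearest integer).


Multiply: C = A×B/255, rounded to nearest integer
R: 161×6/255 = 966/255 ≈ 3.788 → 4
G: 57×210/255 = 11970/255 ≈ 46.941 → 47
B: 8×231/255 = 1848/255 ≈ 7.247 → 7
= RGB(4, 47, 7)


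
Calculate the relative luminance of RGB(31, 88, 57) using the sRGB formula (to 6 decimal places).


Linearize each channel (sRGB transfer function): c = v/255; c_lin = c/12.92 if c ≤ 0.04045, else ((c+0.055)/1.055)^2.4
  R: 31/255 ≈ 0.121569 > 0.04045 → ((0.121569+0.055)/1.055)^2.4 ≈ 0.013702
  G: 88/255 ≈ 0.345098 > 0.04045 → ((0.345098+0.055)/1.055)^2.4 ≈ 0.097587
  B: 57/255 ≈ 0.223529 > 0.04045 → ((0.223529+0.055)/1.055)^2.4 ≈ 0.040915
R_lin = 0.013702, G_lin = 0.097587, B_lin = 0.040915
L = 0.2126×R + 0.7152×G + 0.0722×B
L = 0.2126×0.013702 + 0.7152×0.097587 + 0.0722×0.040915
L ≈ 0.075662


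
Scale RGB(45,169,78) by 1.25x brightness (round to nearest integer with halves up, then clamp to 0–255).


Multiply each channel by 1.25, round half up, clamp to [0, 255]
R: 45×1.25 = 56.25 → round → 56
G: 169×1.25 = 211.25 → round → 211
B: 78×1.25 = 97.5 → round → 98
= RGB(56, 211, 98)


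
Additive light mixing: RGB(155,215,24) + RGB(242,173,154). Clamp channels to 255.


Additive: each channel = min(255, C₁+C₂)
R: 155+242 = 397 → 255
G: 215+173 = 388 → 255
B: 24+154 = 178 → 178
= RGB(255, 255, 178)


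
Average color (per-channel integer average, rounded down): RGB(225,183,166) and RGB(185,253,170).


Midpoint: each channel = ⌊(C₁+C₂)/2⌋
R: ⌊(225+185)/2⌋ = 205
G: ⌊(183+253)/2⌋ = 218
B: ⌊(166+170)/2⌋ = 168
= RGB(205, 218, 168)


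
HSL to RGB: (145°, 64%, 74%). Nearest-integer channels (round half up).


H=145°, S=0.64, L=0.74
C = (1-|2L-1|)×S = (1-|0.48|)×0.64 = 0.3328
H' = H/60 = 145/60 ≈ 2.4167; X = C×(1-|H' mod 2 - 1|) ≈ 0.1387
m = L - C/2 = 0.74 - 0.1664 = 0.5736
Sector ⌊H'⌋ = 2 → (R',G',B') = (0.0, 0.3328, ≈0.1387)
RGB = ((R'+m)×255, (G'+m)×255, (B'+m)×255) = (146.268, 231.132, 181.628)
Round half up → RGB(146, 231, 182)


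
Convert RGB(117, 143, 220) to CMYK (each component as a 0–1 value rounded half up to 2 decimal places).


R'=117/255≈0.4588, G'=143/255≈0.5608, B'=220/255≈0.8627
K = 1 - max(R',G',B') = 1 - 220/255 = 35/255 = 0.13725… → 0.14
(1-R'-K)/(1-K) simplifies to (max-R)/max with max = 220:
C = (220-117)/220 = 103/220 = 0.46818… → 0.47
M = (220-143)/220 = 77/220 = 0.35 → 0.35
Y = (220-220)/220 = 0/220 = 0 → 0.00
= CMYK(0.47, 0.35, 0.00, 0.14)


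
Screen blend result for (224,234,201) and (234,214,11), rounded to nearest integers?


Screen: C = 255 - (255-A)×(255-B)/255, rounded to nearest integer
R: 255 - (255-224)×(255-234)/255 = 255 - 651/255 ≈ 255 - 2.553 = 252.447 → 252
G: 255 - (255-234)×(255-214)/255 = 255 - 861/255 ≈ 255 - 3.376 = 251.624 → 252
B: 255 - (255-201)×(255-11)/255 = 255 - 13176/255 ≈ 255 - 51.671 = 203.329 → 203
= RGB(252, 252, 203)


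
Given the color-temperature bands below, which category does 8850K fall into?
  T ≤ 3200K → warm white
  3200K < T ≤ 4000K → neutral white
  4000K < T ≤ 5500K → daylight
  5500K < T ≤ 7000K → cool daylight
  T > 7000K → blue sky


Temperature: 8850K
8850K > 7000K → blue sky
Classification: blue sky


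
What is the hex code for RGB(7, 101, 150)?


R = 7 → 07 (hex)
G = 101 → 65 (hex)
B = 150 → 96 (hex)
Hex = #076596


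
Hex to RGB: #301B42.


30 → 48 (R)
1B → 27 (G)
42 → 66 (B)
= RGB(48, 27, 66)


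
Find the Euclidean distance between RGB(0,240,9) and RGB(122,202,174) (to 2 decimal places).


d = √[(R₁-R₂)² + (G₁-G₂)² + (B₁-B₂)²]
d = √[(0-122)² + (240-202)² + (9-174)²]
d = √[14884 + 1444 + 27225]
d = √43553
d ≈ 208.69


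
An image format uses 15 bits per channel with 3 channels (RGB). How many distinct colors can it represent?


Total bits = 15 bits/channel × 3 channels = 45 bits
Distinct colors = 2^45
= 35,184,372,088,832 colors


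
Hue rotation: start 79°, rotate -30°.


New hue = (H + rotation) mod 360
New hue = (79 -30) mod 360
= 49 mod 360
= 49°


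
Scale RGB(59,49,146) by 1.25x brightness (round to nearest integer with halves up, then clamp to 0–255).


Multiply each channel by 1.25, round half up, clamp to [0, 255]
R: 59×1.25 = 73.75 → round → 74
G: 49×1.25 = 61.25 → round → 61
B: 146×1.25 = 182.5 → round → 183
= RGB(74, 61, 183)


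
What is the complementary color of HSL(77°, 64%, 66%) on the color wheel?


Complement = opposite side of color wheel = hue + 180°
H' = (77 + 180) mod 360 = 257°
S and L unchanged.
= HSL(257°, 64%, 66%)


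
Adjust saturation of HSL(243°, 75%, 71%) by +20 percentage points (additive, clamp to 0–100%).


Original S = 75%
Adjustment = +20 percentage points
New S = 75 + (20) = 95
Clamp to [0, 100] → 95
= HSL(243°, 95%, 71%)


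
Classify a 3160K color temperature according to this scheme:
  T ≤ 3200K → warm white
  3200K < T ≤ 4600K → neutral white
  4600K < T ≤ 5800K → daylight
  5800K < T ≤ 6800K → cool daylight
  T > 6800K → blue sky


Temperature: 3160K
3160K ≤ 3200K → warm white
Classification: warm white


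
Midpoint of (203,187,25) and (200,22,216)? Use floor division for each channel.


Midpoint: each channel = ⌊(C₁+C₂)/2⌋
R: ⌊(203+200)/2⌋ = 201
G: ⌊(187+22)/2⌋ = 104
B: ⌊(25+216)/2⌋ = 120
= RGB(201, 104, 120)


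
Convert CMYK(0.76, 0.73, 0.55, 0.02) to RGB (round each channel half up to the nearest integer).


R = 255 × (1-C) × (1-K) = 255 × 0.24 × 0.98 = 59.976 → 60
G = 255 × (1-M) × (1-K) = 255 × 0.27 × 0.98 = 67.473 → 67
B = 255 × (1-Y) × (1-K) = 255 × 0.45 × 0.98 = 112.455 → 112
= RGB(60, 67, 112)


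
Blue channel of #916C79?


Color: #916C79
R = 91 = 145
G = 6C = 108
B = 79 = 121
Blue = 121


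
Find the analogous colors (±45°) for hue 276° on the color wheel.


Base hue: 276°
Left analog: (276 - 45) mod 360 = 231°
Right analog: (276 + 45) mod 360 = 321°
Analogous hues = 231° and 321°


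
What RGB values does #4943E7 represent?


49 → 73 (R)
43 → 67 (G)
E7 → 231 (B)
= RGB(73, 67, 231)


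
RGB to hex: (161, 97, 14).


R = 161 → A1 (hex)
G = 97 → 61 (hex)
B = 14 → 0E (hex)
Hex = #A1610E


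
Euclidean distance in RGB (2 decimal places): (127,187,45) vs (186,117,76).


d = √[(R₁-R₂)² + (G₁-G₂)² + (B₁-B₂)²]
d = √[(127-186)² + (187-117)² + (45-76)²]
d = √[3481 + 4900 + 961]
d = √9342
d ≈ 96.65


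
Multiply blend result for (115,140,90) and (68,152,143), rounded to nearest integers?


Multiply: C = A×B/255, rounded to nearest integer
R: 115×68/255 = 7820/255 ≈ 30.667 → 31
G: 140×152/255 = 21280/255 ≈ 83.451 → 83
B: 90×143/255 = 12870/255 ≈ 50.471 → 50
= RGB(31, 83, 50)


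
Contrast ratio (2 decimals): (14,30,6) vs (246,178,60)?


Linearize each sRGB channel c=v/255: c/12.92 if c ≤ 0.04045 else ((c+0.055)/1.055)^2.4
L = 0.2126×R_lin + 0.7152×G_lin + 0.0722×B_lin
Color 1 (14,30,6):
  R=14: 14/255≈0.0549 > 0.04045 → ((0.0549+0.055)/1.055)^2.4 ≈ 0.00439
  G=30: 30/255≈0.1176 > 0.04045 → ((0.1176+0.055)/1.055)^2.4 ≈ 0.01298
  B=6: 6/255≈0.0235 ≤ 0.04045 → 0.0235/12.92 ≈ 0.00182
  L1 = 0.2126×0.00439 + 0.7152×0.01298 + 0.0722×0.00182 ≈ 0.01035
Color 2 (246,178,60):
  R=246: 246/255≈0.9647 > 0.04045 → ((0.9647+0.055)/1.055)^2.4 ≈ 0.92158
  G=178: 178/255≈0.6980 > 0.04045 → ((0.6980+0.055)/1.055)^2.4 ≈ 0.44520
  B=60: 60/255≈0.2353 > 0.04045 → ((0.2353+0.055)/1.055)^2.4 ≈ 0.04519
  L2 = 0.2126×0.92158 + 0.7152×0.44520 + 0.0722×0.04519 ≈ 0.51760
Lighter = 0.51760, Darker = 0.01035
Ratio = (L_lighter + 0.05) / (L_darker + 0.05)
Ratio = (0.51760 + 0.05) / (0.01035 + 0.05) = 0.56760 / 0.06035 ≈ 9.4050
Ratio ≈ 9.41:1


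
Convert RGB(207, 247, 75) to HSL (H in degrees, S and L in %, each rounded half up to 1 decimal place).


Normalize: R'=207/255≈0.8118, G'=247/255≈0.9686, B'=75/255≈0.2941
Max=247/255, Min=75/255, Δ=Max-Min=172/255
L = (Max+Min)/2 = (247+75)/510 = 322/510 = 0.63137… → L = 63.1%
L > 0.5 → S = Δ/(2-Max-Min) = 172/(510-247-75) = 172/188 = 0.91489… → S = 91.5%
(the 1/255 factors cancel in S and H, so raw channel differences can be used)
Max is G' → H = 60 × ((B-R)/Δ + 2) = 60 × ((75-207)/172 + 2)
  -132/172 + 2 = -0.7674… + 2 = 1.2325…
  H = 60 × 1.2325… = 73.953…° → H = 74.0°
= HSL(74.0°, 91.5%, 63.1%)


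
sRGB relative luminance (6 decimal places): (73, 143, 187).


Linearize each channel (sRGB transfer function): c = v/255; c_lin = c/12.92 if c ≤ 0.04045, else ((c+0.055)/1.055)^2.4
  R: 73/255 ≈ 0.286275 > 0.04045 → ((0.286275+0.055)/1.055)^2.4 ≈ 0.066626
  G: 143/255 ≈ 0.560784 > 0.04045 → ((0.560784+0.055)/1.055)^2.4 ≈ 0.274677
  B: 187/255 ≈ 0.733333 > 0.04045 → ((0.733333+0.055)/1.055)^2.4 ≈ 0.496933
R_lin = 0.066626, G_lin = 0.274677, B_lin = 0.496933
L = 0.2126×R + 0.7152×G + 0.0722×B
L = 0.2126×0.066626 + 0.7152×0.274677 + 0.0722×0.496933
L ≈ 0.246492


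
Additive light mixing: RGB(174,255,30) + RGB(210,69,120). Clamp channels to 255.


Additive: each channel = min(255, C₁+C₂)
R: 174+210 = 384 → 255
G: 255+69 = 324 → 255
B: 30+120 = 150 → 150
= RGB(255, 255, 150)


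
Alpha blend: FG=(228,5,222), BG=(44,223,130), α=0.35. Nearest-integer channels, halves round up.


C = α×F + (1-α)×B, with 1-α = 0.65
R: 0.35×228 + 0.65×44 = 79.80 + 28.60 = 108.40 → 108
G: 0.35×5 + 0.65×223 = 1.75 + 144.95 = 146.70 → 147
B: 0.35×222 + 0.65×130 = 77.70 + 84.50 = 162.20 → 162
= RGB(108, 147, 162)


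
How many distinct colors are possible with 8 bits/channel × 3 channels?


Total bits = 8 bits/channel × 3 channels = 24 bits
Distinct colors = 2^24
= 16,777,216 colors


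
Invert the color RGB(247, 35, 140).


Invert: (255-R, 255-G, 255-B)
R: 255-247 = 8
G: 255-35 = 220
B: 255-140 = 115
= RGB(8, 220, 115)


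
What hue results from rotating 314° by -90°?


New hue = (H + rotation) mod 360
New hue = (314 -90) mod 360
= 224 mod 360
= 224°


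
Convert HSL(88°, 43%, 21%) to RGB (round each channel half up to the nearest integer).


H=88°, S=0.43, L=0.21
C = (1-|2L-1|)×S = (1-|-0.58|)×0.43 = 0.1806
H' = H/60 = 88/60 ≈ 1.4667; X = C×(1-|H' mod 2 - 1|) = 0.09632
m = L - C/2 = 0.21 - 0.0903 = 0.1197
Sector ⌊H'⌋ = 1 → (R',G',B') = (0.09632, 0.1806, 0.0)
RGB = ((R'+m)×255, (G'+m)×255, (B'+m)×255) = (55.0851, 76.5765, 30.5235)
Round half up → RGB(55, 77, 31)


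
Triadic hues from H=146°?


Triadic: equally spaced at 120° intervals
H1 = 146°
H2 = (146 + 120) mod 360 = 266°
H3 = (146 + 240) mod 360 = 26°
Triadic = 146°, 266°, 26°


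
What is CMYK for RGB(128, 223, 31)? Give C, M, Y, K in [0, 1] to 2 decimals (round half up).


R'=128/255≈0.5020, G'=223/255≈0.8745, B'=31/255≈0.1216
K = 1 - max(R',G',B') = 1 - 223/255 = 32/255 = 0.12549… → 0.13
(1-R'-K)/(1-K) simplifies to (max-R)/max with max = 223:
C = (223-128)/223 = 95/223 = 0.42600… → 0.43
M = (223-223)/223 = 0/223 = 0 → 0.00
Y = (223-31)/223 = 192/223 = 0.86098… → 0.86
= CMYK(0.43, 0.00, 0.86, 0.13)


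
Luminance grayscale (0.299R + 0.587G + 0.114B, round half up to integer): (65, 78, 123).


Gray = 0.299×R + 0.587×G + 0.114×B
Gray = 0.299×65 + 0.587×78 + 0.114×123
Gray = 19.435 + 45.786 + 14.022
Gray = 79.243 → round half up → 79
Gray = 79


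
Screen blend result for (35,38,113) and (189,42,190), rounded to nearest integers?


Screen: C = 255 - (255-A)×(255-B)/255, rounded to nearest integer
R: 255 - (255-35)×(255-189)/255 = 255 - 14520/255 ≈ 255 - 56.941 = 198.059 → 198
G: 255 - (255-38)×(255-42)/255 = 255 - 46221/255 ≈ 255 - 181.259 = 73.741 → 74
B: 255 - (255-113)×(255-190)/255 = 255 - 9230/255 ≈ 255 - 36.196 = 218.804 → 219
= RGB(198, 74, 219)


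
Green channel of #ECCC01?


Color: #ECCC01
R = EC = 236
G = CC = 204
B = 01 = 1
Green = 204


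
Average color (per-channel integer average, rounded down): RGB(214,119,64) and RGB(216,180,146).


Midpoint: each channel = ⌊(C₁+C₂)/2⌋
R: ⌊(214+216)/2⌋ = 215
G: ⌊(119+180)/2⌋ = 149
B: ⌊(64+146)/2⌋ = 105
= RGB(215, 149, 105)


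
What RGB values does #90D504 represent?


90 → 144 (R)
D5 → 213 (G)
04 → 4 (B)
= RGB(144, 213, 4)


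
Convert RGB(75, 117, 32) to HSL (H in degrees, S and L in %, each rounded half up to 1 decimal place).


Normalize: R'=75/255≈0.2941, G'=117/255≈0.4588, B'=32/255≈0.1255
Max=117/255, Min=32/255, Δ=Max-Min=85/255
L = (Max+Min)/2 = (117+32)/510 = 149/510 = 0.29215… → L = 29.2%
L ≤ 0.5 → S = Δ/(Max+Min) = 85/(117+32) = 85/149 = 0.57046… → S = 57.0%
(the 1/255 factors cancel in S and H, so raw channel differences can be used)
Max is G' → H = 60 × ((B-R)/Δ + 2) = 60 × ((32-75)/85 + 2)
  -43/85 + 2 = -0.5058… + 2 = 1.4941…
  H = 60 × 1.4941… = 89.647…° → H = 89.6°
= HSL(89.6°, 57.0%, 29.2%)


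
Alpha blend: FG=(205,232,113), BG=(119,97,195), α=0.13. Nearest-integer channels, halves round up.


C = α×F + (1-α)×B, with 1-α = 0.87
R: 0.13×205 + 0.87×119 = 26.65 + 103.53 = 130.18 → 130
G: 0.13×232 + 0.87×97 = 30.16 + 84.39 = 114.55 → 115
B: 0.13×113 + 0.87×195 = 14.69 + 169.65 = 184.34 → 184
= RGB(130, 115, 184)


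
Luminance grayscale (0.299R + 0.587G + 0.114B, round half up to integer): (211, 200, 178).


Gray = 0.299×R + 0.587×G + 0.114×B
Gray = 0.299×211 + 0.587×200 + 0.114×178
Gray = 63.089 + 117.400 + 20.292
Gray = 200.781 → round half up → 201
Gray = 201


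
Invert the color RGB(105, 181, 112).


Invert: (255-R, 255-G, 255-B)
R: 255-105 = 150
G: 255-181 = 74
B: 255-112 = 143
= RGB(150, 74, 143)


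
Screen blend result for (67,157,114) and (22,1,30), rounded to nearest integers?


Screen: C = 255 - (255-A)×(255-B)/255, rounded to nearest integer
R: 255 - (255-67)×(255-22)/255 = 255 - 43804/255 ≈ 255 - 171.780 = 83.220 → 83
G: 255 - (255-157)×(255-1)/255 = 255 - 24892/255 ≈ 255 - 97.616 = 157.384 → 157
B: 255 - (255-114)×(255-30)/255 = 255 - 31725/255 ≈ 255 - 124.412 = 130.588 → 131
= RGB(83, 157, 131)


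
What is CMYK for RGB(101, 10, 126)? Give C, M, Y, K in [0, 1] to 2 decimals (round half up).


R'=101/255≈0.3961, G'=10/255≈0.0392, B'=126/255≈0.4941
K = 1 - max(R',G',B') = 1 - 126/255 = 129/255 = 0.50588… → 0.51
(1-R'-K)/(1-K) simplifies to (max-R)/max with max = 126:
C = (126-101)/126 = 25/126 = 0.19841… → 0.20
M = (126-10)/126 = 116/126 = 0.92063… → 0.92
Y = (126-126)/126 = 0/126 = 0 → 0.00
= CMYK(0.20, 0.92, 0.00, 0.51)


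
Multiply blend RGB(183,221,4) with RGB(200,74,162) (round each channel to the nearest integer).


Multiply: C = A×B/255, rounded to nearest integer
R: 183×200/255 = 36600/255 ≈ 143.529 → 144
G: 221×74/255 = 16354/255 ≈ 64.133 → 64
B: 4×162/255 = 648/255 ≈ 2.541 → 3
= RGB(144, 64, 3)


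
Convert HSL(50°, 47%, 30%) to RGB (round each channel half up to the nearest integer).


H=50°, S=0.47, L=0.30
C = (1-|2L-1|)×S = (1-|-0.40|)×0.47 = 0.282
H' = H/60 = 50/60 ≈ 0.8333; X = C×(1-|H' mod 2 - 1|) = 0.235
m = L - C/2 = 0.30 - 0.141 = 0.159
Sector ⌊H'⌋ = 0 → (R',G',B') = (0.282, 0.235, 0.0)
RGB = ((R'+m)×255, (G'+m)×255, (B'+m)×255) = (112.455, 100.47, 40.545)
Round half up → RGB(112, 100, 41)


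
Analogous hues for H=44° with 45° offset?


Base hue: 44°
Left analog: (44 - 45) mod 360 = 359°
Right analog: (44 + 45) mod 360 = 89°
Analogous hues = 359° and 89°


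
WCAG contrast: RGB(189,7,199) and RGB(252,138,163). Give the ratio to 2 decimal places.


Linearize each sRGB channel c=v/255: c/12.92 if c ≤ 0.04045 else ((c+0.055)/1.055)^2.4
L = 0.2126×R_lin + 0.7152×G_lin + 0.0722×B_lin
Color 1 (189,7,199):
  R=189: 189/255≈0.7412 > 0.04045 → ((0.7412+0.055)/1.055)^2.4 ≈ 0.50888
  G=7: 7/255≈0.0275 ≤ 0.04045 → 0.0275/12.92 ≈ 0.00212
  B=199: 199/255≈0.7804 > 0.04045 → ((0.7804+0.055)/1.055)^2.4 ≈ 0.57112
  L1 = 0.2126×0.50888 + 0.7152×0.00212 + 0.0722×0.57112 ≈ 0.15094
Color 2 (252,138,163):
  R=252: 252/255≈0.9882 > 0.04045 → ((0.9882+0.055)/1.055)^2.4 ≈ 0.97345
  G=138: 138/255≈0.5412 > 0.04045 → ((0.5412+0.055)/1.055)^2.4 ≈ 0.25415
  B=163: 163/255≈0.6392 > 0.04045 → ((0.6392+0.055)/1.055)^2.4 ≈ 0.36625
  L2 = 0.2126×0.97345 + 0.7152×0.25415 + 0.0722×0.36625 ≈ 0.41517
Lighter = 0.41517, Darker = 0.15094
Ratio = (L_lighter + 0.05) / (L_darker + 0.05)
Ratio = (0.41517 + 0.05) / (0.15094 + 0.05) = 0.46517 / 0.20094 ≈ 2.3149
Ratio ≈ 2.31:1


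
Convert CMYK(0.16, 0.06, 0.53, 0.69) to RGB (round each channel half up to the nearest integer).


R = 255 × (1-C) × (1-K) = 255 × 0.84 × 0.31 = 66.402 → 66
G = 255 × (1-M) × (1-K) = 255 × 0.94 × 0.31 = 74.307 → 74
B = 255 × (1-Y) × (1-K) = 255 × 0.47 × 0.31 = 37.1535 → 37
= RGB(66, 74, 37)


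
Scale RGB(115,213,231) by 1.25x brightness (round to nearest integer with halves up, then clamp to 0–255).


Multiply each channel by 1.25, round half up, clamp to [0, 255]
R: 115×1.25 = 143.75 → round → 144
G: 213×1.25 = 266.25 → round → 266 → clamp → 255
B: 231×1.25 = 288.75 → round → 289 → clamp → 255
= RGB(144, 255, 255)


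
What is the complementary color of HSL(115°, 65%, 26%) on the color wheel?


Complement = opposite side of color wheel = hue + 180°
H' = (115 + 180) mod 360 = 295°
S and L unchanged.
= HSL(295°, 65%, 26%)


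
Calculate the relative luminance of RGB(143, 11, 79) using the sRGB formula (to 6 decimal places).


Linearize each channel (sRGB transfer function): c = v/255; c_lin = c/12.92 if c ≤ 0.04045, else ((c+0.055)/1.055)^2.4
  R: 143/255 ≈ 0.560784 > 0.04045 → ((0.560784+0.055)/1.055)^2.4 ≈ 0.274677
  G: 11/255 ≈ 0.043137 > 0.04045 → ((0.043137+0.055)/1.055)^2.4 ≈ 0.003347
  B: 79/255 ≈ 0.309804 > 0.04045 → ((0.309804+0.055)/1.055)^2.4 ≈ 0.078187
R_lin = 0.274677, G_lin = 0.003347, B_lin = 0.078187
L = 0.2126×R + 0.7152×G + 0.0722×B
L = 0.2126×0.274677 + 0.7152×0.003347 + 0.0722×0.078187
L ≈ 0.066435


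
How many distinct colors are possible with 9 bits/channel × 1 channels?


Total bits = 9 bits/channel × 1 channels = 9 bits
Distinct colors = 2^9
= 512 colors


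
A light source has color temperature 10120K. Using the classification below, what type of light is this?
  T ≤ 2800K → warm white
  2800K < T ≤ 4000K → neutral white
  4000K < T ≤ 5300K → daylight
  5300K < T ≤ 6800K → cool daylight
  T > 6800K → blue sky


Temperature: 10120K
10120K > 6800K → blue sky
Classification: blue sky


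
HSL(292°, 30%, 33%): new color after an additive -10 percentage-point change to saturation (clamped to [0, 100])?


Original S = 30%
Adjustment = -10 percentage points
New S = 30 + (-10) = 20
Clamp to [0, 100] → 20
= HSL(292°, 20%, 33%)


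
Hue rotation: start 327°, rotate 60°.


New hue = (H + rotation) mod 360
New hue = (327 + 60) mod 360
= 387 mod 360
= 27°


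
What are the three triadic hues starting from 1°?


Triadic: equally spaced at 120° intervals
H1 = 1°
H2 = (1 + 120) mod 360 = 121°
H3 = (1 + 240) mod 360 = 241°
Triadic = 1°, 121°, 241°


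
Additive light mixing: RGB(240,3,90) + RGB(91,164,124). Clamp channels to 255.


Additive: each channel = min(255, C₁+C₂)
R: 240+91 = 331 → 255
G: 3+164 = 167 → 167
B: 90+124 = 214 → 214
= RGB(255, 167, 214)


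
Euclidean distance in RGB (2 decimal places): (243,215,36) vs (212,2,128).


d = √[(R₁-R₂)² + (G₁-G₂)² + (B₁-B₂)²]
d = √[(243-212)² + (215-2)² + (36-128)²]
d = √[961 + 45369 + 8464]
d = √54794
d ≈ 234.08


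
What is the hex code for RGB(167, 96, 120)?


R = 167 → A7 (hex)
G = 96 → 60 (hex)
B = 120 → 78 (hex)
Hex = #A76078


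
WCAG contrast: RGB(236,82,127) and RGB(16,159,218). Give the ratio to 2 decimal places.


Linearize each sRGB channel c=v/255: c/12.92 if c ≤ 0.04045 else ((c+0.055)/1.055)^2.4
L = 0.2126×R_lin + 0.7152×G_lin + 0.0722×B_lin
Color 1 (236,82,127):
  R=236: 236/255≈0.9255 > 0.04045 → ((0.9255+0.055)/1.055)^2.4 ≈ 0.83880
  G=82: 82/255≈0.3216 > 0.04045 → ((0.3216+0.055)/1.055)^2.4 ≈ 0.08438
  B=127: 127/255≈0.4980 > 0.04045 → ((0.4980+0.055)/1.055)^2.4 ≈ 0.21223
  L1 = 0.2126×0.83880 + 0.7152×0.08438 + 0.0722×0.21223 ≈ 0.25400
Color 2 (16,159,218):
  R=16: 16/255≈0.0627 > 0.04045 → ((0.0627+0.055)/1.055)^2.4 ≈ 0.00518
  G=159: 159/255≈0.6235 > 0.04045 → ((0.6235+0.055)/1.055)^2.4 ≈ 0.34670
  B=218: 218/255≈0.8549 > 0.04045 → ((0.8549+0.055)/1.055)^2.4 ≈ 0.70110
  L2 = 0.2126×0.00518 + 0.7152×0.34670 + 0.0722×0.70110 ≈ 0.29968
Lighter = 0.29968, Darker = 0.25400
Ratio = (L_lighter + 0.05) / (L_darker + 0.05)
Ratio = (0.29968 + 0.05) / (0.25400 + 0.05) = 0.34968 / 0.30400 ≈ 1.1503
Ratio ≈ 1.15:1


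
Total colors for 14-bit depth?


Colors = 2^bits = 2^14
= 16,384 colors


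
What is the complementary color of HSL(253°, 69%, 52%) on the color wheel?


Complement = opposite side of color wheel = hue + 180°
H' = (253 + 180) mod 360 = 73°
S and L unchanged.
= HSL(73°, 69%, 52%)


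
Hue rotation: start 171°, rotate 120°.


New hue = (H + rotation) mod 360
New hue = (171 + 120) mod 360
= 291 mod 360
= 291°


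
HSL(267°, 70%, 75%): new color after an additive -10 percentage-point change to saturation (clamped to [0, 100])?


Original S = 70%
Adjustment = -10 percentage points
New S = 70 + (-10) = 60
Clamp to [0, 100] → 60
= HSL(267°, 60%, 75%)


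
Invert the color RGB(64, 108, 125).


Invert: (255-R, 255-G, 255-B)
R: 255-64 = 191
G: 255-108 = 147
B: 255-125 = 130
= RGB(191, 147, 130)


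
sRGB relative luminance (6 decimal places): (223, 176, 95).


Linearize each channel (sRGB transfer function): c = v/255; c_lin = c/12.92 if c ≤ 0.04045, else ((c+0.055)/1.055)^2.4
  R: 223/255 ≈ 0.874510 > 0.04045 → ((0.874510+0.055)/1.055)^2.4 ≈ 0.737910
  G: 176/255 ≈ 0.690196 > 0.04045 → ((0.690196+0.055)/1.055)^2.4 ≈ 0.434154
  B: 95/255 ≈ 0.372549 > 0.04045 → ((0.372549+0.055)/1.055)^2.4 ≈ 0.114435
R_lin = 0.737910, G_lin = 0.434154, B_lin = 0.114435
L = 0.2126×R + 0.7152×G + 0.0722×B
L = 0.2126×0.737910 + 0.7152×0.434154 + 0.0722×0.114435
L ≈ 0.475649
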